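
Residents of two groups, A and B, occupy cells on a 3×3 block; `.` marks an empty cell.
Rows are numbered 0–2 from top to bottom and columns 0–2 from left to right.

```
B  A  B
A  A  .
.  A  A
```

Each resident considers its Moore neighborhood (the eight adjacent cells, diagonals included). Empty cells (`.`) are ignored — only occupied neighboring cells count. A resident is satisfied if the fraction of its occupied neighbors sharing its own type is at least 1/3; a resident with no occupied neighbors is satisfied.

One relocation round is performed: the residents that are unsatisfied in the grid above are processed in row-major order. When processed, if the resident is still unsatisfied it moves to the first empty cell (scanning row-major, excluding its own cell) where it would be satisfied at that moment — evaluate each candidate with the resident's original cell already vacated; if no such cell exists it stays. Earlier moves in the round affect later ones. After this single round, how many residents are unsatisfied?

Initially unsatisfied (in order): (0,0), (0,2).
  (0,0): no empty cell satisfies it; stays.
  (0,2): no empty cell satisfies it; stays.
Resulting grid:
B A B
A A .
. A A
Unsatisfied now: (0,0), (0,2).

2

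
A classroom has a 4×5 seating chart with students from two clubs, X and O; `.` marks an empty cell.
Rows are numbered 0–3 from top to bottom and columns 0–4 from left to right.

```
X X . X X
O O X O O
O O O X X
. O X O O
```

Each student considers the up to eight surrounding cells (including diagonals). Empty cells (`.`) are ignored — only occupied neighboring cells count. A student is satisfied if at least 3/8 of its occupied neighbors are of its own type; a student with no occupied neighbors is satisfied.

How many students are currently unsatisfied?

Row 0: (0,0)X 1/3 unhappy · (0,1)X 2/4 ok · (0,3)X 2/4 ok · (0,4)X 1/3 unhappy
Row 1: (1,0)O 3/5 ok · (1,1)O 4/7 ok · (1,2)X 3/7 ok · (1,3)O 2/7 unhappy · (1,4)O 1/5 unhappy
Row 2: (2,0)O 4/4 ok · (2,1)O 5/7 ok · (2,2)O 5/8 ok · (2,3)X 3/8 ok · (2,4)X 1/5 unhappy
Row 3: (3,1)O 3/4 ok · (3,2)X 1/5 unhappy · (3,3)O 2/5 ok · (3,4)O 1/3 unhappy
Unsatisfied: (0,0), (0,4), (1,3), (1,4), (2,4), (3,2), (3,4) — 7 in total.

7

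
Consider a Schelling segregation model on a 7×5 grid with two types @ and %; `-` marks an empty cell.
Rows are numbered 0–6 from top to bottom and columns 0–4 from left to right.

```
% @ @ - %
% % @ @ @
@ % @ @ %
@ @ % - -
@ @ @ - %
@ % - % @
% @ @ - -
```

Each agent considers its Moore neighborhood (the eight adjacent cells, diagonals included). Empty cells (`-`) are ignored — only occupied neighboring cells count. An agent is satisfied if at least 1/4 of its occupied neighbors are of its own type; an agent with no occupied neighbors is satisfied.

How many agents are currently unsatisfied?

5

Row 0: (0,0)% 2/3 satisfied · (0,1)@ 2/5 satisfied · (0,2)@ 3/4 satisfied · (0,4)% 0/2 not
Row 1: (1,0)% 3/5 satisfied · (1,1)% 3/8 satisfied · (1,2)@ 5/7 satisfied · (1,3)@ 5/7 satisfied · (1,4)@ 2/4 satisfied
Row 2: (2,0)@ 2/5 satisfied · (2,1)% 3/8 satisfied · (2,2)@ 4/7 satisfied · (2,3)@ 4/6 satisfied · (2,4)% 0/3 not
Row 3: (3,0)@ 4/5 satisfied · (3,1)@ 6/8 satisfied · (3,2)% 1/6 not
Row 4: (4,0)@ 4/5 satisfied · (4,1)@ 5/7 satisfied · (4,2)@ 2/5 satisfied · (4,4)% 1/2 satisfied
Row 5: (5,0)@ 3/5 satisfied · (5,1)% 1/7 not · (5,3)% 1/4 satisfied · (5,4)@ 0/2 not
Row 6: (6,0)% 1/3 satisfied · (6,1)@ 2/4 satisfied · (6,2)@ 1/3 satisfied
Unsatisfied: (0,4), (2,4), (3,2), (5,1), (5,4) — 5 in total.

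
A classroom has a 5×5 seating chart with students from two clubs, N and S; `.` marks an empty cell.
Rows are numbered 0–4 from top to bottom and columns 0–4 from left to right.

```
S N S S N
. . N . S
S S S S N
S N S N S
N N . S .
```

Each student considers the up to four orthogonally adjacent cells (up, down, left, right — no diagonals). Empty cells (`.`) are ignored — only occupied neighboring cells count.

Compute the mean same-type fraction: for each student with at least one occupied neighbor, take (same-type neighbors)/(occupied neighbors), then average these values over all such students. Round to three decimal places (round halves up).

(0,0)S 0/1
(0,1)N 0/2
(0,2)S 1/3
(0,3)S 1/2
(0,4)N 0/2
(1,2)N 0/2
(1,4)S 0/2
(2,0)S 2/2
(2,1)S 2/3
(2,2)S 3/4
(2,3)S 1/3
(2,4)N 0/3
(3,0)S 1/3
(3,1)N 1/4
(3,2)S 1/3
(3,3)N 0/4
(3,4)S 0/2
(4,0)N 1/2
(4,1)N 2/2
(4,3)S 0/1
Sum over 20 students: 0/1 + 0/2 + 1/3 + 1/2 + 0/2 + 0/2 + 0/2 + 2/2 + 2/3 + 3/4 + 1/3 + 0/3 + 1/3 + 1/4 + 1/3 + 0/4 + 0/2 + 1/2 + 2/2 + 0/1 = 6; mean = 6 ÷ 20 = 3/10 = 0.3 → 0.300.

0.300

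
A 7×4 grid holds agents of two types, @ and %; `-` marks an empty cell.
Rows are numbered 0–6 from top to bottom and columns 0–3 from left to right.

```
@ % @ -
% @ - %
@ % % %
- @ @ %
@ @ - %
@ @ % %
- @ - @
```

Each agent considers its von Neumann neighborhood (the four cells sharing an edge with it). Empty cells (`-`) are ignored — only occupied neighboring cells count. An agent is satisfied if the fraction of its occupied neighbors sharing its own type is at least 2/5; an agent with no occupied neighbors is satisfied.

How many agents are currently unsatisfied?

9

(0,0)@ 0/2 unhappy
(0,1)% 0/3 unhappy
(0,2)@ 0/1 unhappy
(1,0)% 0/3 unhappy
(1,1)@ 0/3 unhappy
(1,3)% 1/1 ok
(2,0)@ 0/2 unhappy
(2,1)% 1/4 unhappy
(2,2)% 2/3 ok
(2,3)% 3/3 ok
(3,1)@ 2/3 ok
(3,2)@ 1/3 unhappy
(3,3)% 2/3 ok
(4,0)@ 2/2 ok
(4,1)@ 3/3 ok
(4,3)% 2/2 ok
(5,0)@ 2/2 ok
(5,1)@ 3/4 ok
(5,2)% 1/2 ok
(5,3)% 2/3 ok
(6,1)@ 1/1 ok
(6,3)@ 0/1 unhappy
Unsatisfied: (0,0), (0,1), (0,2), (1,0), (1,1), (2,0), (2,1), (3,2), (6,3) — 9 in total.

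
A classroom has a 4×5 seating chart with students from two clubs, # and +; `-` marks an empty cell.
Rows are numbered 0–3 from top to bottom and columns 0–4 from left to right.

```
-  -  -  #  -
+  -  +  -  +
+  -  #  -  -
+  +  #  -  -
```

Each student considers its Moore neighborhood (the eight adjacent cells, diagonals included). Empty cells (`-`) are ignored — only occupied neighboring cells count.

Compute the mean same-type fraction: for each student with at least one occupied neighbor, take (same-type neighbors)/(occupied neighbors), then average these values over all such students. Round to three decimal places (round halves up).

(0,3)# 0/2
(1,0)+ 1/1
(1,2)+ 0/2
(1,4)+ 0/1
(2,0)+ 3/3
(2,2)# 1/3
(3,0)+ 2/2
(3,1)+ 2/4
(3,2)# 1/2
Sum over 9 students: 0/2 + 1/1 + 0/2 + 0/1 + 3/3 + 1/3 + 2/2 + 2/4 + 1/2 = 13/3; mean = 13/3 ÷ 9 = 13/27 = 0.481481… → 0.481.

0.481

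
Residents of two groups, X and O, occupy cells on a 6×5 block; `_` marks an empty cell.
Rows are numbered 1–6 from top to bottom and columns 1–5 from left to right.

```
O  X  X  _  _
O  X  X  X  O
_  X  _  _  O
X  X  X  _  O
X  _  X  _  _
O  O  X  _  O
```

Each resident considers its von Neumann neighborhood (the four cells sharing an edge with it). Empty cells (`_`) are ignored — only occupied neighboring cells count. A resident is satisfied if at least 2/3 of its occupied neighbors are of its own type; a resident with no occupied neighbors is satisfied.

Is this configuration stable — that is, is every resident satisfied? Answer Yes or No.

No

Row 1: (1,1)O 1/2 ✗ · (1,2)X 2/3 ✓ · (1,3)X 2/2 ✓
Row 2: (2,1)O 1/2 ✗ · (2,2)X 3/4 ✓ · (2,3)X 3/3 ✓ · (2,4)X 1/2 ✗ · (2,5)O 1/2 ✗
Row 3: (3,2)X 2/2 ✓ · (3,5)O 2/2 ✓
Row 4: (4,1)X 2/2 ✓ · (4,2)X 3/3 ✓ · (4,3)X 2/2 ✓ · (4,5)O 1/1 ✓
Row 5: (5,1)X 1/2 ✗ · (5,3)X 2/2 ✓
Row 6: (6,1)O 1/2 ✗ · (6,2)O 1/2 ✗ · (6,3)X 1/2 ✗ · (6,5)O 0/0 ✓
For instance (1,1) has only 1/2 same-type neighbors, below 2/3.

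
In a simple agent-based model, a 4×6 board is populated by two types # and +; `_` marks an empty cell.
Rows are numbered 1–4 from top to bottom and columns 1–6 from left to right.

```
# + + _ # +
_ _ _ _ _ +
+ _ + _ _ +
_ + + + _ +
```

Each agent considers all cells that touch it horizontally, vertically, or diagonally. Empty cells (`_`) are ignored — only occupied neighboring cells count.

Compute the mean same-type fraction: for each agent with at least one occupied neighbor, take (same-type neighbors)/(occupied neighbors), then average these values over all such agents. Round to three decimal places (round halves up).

0.744

Row 1: (1,1)# 0/1 · (1,2)+ 1/2 · (1,3)+ 1/1 · (1,5)# 0/2 · (1,6)+ 1/2
Row 2: (2,6)+ 2/3
Row 3: (3,1)+ 1/1 · (3,3)+ 3/3 · (3,6)+ 2/2
Row 4: (4,2)+ 3/3 · (4,3)+ 3/3 · (4,4)+ 2/2 · (4,6)+ 1/1
Sum over 13 agents: 0/1 + 1/2 + 1/1 + 0/2 + 1/2 + 2/3 + 1/1 + 3/3 + 2/2 + 3/3 + 3/3 + 2/2 + 1/1 = 29/3; mean = 29/3 ÷ 13 = 29/39 = 0.743589… → 0.744.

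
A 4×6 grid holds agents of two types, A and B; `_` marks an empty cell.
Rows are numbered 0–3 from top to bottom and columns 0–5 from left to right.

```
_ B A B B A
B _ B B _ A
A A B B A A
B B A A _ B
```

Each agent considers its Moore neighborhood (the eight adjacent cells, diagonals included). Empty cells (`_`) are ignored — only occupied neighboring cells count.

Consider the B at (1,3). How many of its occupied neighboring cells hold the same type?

Occupied neighbors of (1,3): (0,2)=A, (0,3)=B, (0,4)=B, (1,2)=B, (2,2)=B, (2,3)=B, (2,4)=A.
Same type (B): 5 of 7.

5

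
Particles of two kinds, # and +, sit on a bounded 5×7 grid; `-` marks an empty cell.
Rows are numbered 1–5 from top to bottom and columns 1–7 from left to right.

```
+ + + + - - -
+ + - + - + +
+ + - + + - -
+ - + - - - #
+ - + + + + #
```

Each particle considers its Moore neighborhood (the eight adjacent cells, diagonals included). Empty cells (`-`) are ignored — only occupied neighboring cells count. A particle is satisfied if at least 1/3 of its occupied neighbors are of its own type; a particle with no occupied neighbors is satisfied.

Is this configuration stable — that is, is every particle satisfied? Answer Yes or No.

Yes

Row 1: (1,1)+ 3/3 ok · (1,2)+ 4/4 ok · (1,3)+ 4/4 ok · (1,4)+ 2/2 ok
Row 2: (2,1)+ 5/5 ok · (2,2)+ 6/6 ok · (2,4)+ 4/4 ok · (2,6)+ 2/2 ok · (2,7)+ 1/1 ok
Row 3: (3,1)+ 4/4 ok · (3,2)+ 5/5 ok · (3,4)+ 3/3 ok · (3,5)+ 3/3 ok
Row 4: (4,1)+ 3/3 ok · (4,3)+ 4/4 ok · (4,7)# 1/2 ok
Row 5: (5,1)+ 1/1 ok · (5,3)+ 2/2 ok · (5,4)+ 3/3 ok · (5,5)+ 2/2 ok · (5,6)+ 1/3 ok · (5,7)# 1/2 ok
All meet the threshold, so the configuration is stable.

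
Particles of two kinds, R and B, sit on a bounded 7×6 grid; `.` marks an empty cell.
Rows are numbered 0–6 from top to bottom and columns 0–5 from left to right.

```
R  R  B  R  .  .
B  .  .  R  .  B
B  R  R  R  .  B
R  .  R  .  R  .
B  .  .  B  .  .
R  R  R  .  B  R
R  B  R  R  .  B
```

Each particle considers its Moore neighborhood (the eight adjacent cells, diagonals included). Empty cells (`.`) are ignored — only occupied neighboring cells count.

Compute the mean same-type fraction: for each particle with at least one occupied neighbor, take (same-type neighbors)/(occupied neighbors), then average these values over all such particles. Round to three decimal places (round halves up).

0.492

(0,0)R 1/2
(0,1)R 1/3
(0,2)B 0/3
(0,3)R 1/2
(1,0)B 1/4
(1,3)R 3/4
(1,5)B 1/1
(2,0)B 1/3
(2,1)R 3/5
(2,2)R 4/4
(2,3)R 4/4
(2,5)B 1/2
(3,0)R 1/3
(3,2)R 3/4
(3,4)R 1/3
(4,0)B 0/3
(4,3)B 1/4
(5,0)R 2/4
(5,1)R 4/6
(5,2)R 3/5
(5,4)B 2/4
(5,5)R 0/2
(6,0)R 2/3
(6,1)B 0/5
(6,2)R 3/4
(6,3)R 2/3
(6,5)B 1/2
Sum over 27 particles: 1/2 + 1/3 + 0/3 + 1/2 + 1/4 + 3/4 + 1/1 + 1/3 + 3/5 + 4/4 + 4/4 + 1/2 + 1/3 + 3/4 + 1/3 + 0/3 + 1/4 + 2/4 + 4/6 + 3/5 + 2/4 + 0/2 + 2/3 + 0/5 + 3/4 + 2/3 + 1/2 = 797/60; mean = 797/60 ÷ 27 = 797/1620 = 0.491975… → 0.492.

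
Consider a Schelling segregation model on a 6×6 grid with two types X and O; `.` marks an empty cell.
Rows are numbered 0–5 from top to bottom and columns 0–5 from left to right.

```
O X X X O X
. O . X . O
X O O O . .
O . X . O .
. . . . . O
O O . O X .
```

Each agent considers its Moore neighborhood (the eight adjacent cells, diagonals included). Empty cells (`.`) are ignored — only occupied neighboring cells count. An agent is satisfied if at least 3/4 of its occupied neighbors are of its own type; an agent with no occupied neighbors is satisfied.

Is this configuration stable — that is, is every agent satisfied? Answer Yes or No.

Row 0: (0,0)O 1/2 unhappy · (0,1)X 1/3 unhappy · (0,2)X 3/4 ok · (0,3)X 2/3 unhappy · (0,4)O 1/4 unhappy · (0,5)X 0/2 unhappy
Row 1: (1,1)O 3/6 unhappy · (1,3)X 2/5 unhappy · (1,5)O 1/2 unhappy
Row 2: (2,0)X 0/3 unhappy · (2,1)O 3/5 unhappy · (2,2)O 3/5 unhappy · (2,3)O 2/4 unhappy
Row 3: (3,0)O 1/2 unhappy · (3,2)X 0/3 unhappy · (3,4)O 2/2 ok
Row 4: (4,5)O 1/2 unhappy
Row 5: (5,0)O 1/1 ok · (5,1)O 1/1 ok · (5,3)O 0/1 unhappy · (5,4)X 0/2 unhappy
For instance (0,0) has only 1/2 same-type neighbors, below 3/4.

No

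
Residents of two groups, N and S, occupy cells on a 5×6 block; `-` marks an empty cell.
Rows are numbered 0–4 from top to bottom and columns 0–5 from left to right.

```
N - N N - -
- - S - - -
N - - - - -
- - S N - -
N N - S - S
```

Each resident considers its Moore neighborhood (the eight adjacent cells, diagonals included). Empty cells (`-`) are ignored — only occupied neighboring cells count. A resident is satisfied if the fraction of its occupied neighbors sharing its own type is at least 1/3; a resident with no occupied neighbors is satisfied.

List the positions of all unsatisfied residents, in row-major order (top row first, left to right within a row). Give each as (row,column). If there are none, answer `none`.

(1,2), (3,3)

Row 0: (0,0)N 0/0 ✓ · (0,2)N 1/2 ✓ · (0,3)N 1/2 ✓
Row 1: (1,2)S 0/2 ✗
Row 2: (2,0)N 0/0 ✓
Row 3: (3,2)S 1/3 ✓ · (3,3)N 0/2 ✗
Row 4: (4,0)N 1/1 ✓ · (4,1)N 1/2 ✓ · (4,3)S 1/2 ✓ · (4,5)S 0/0 ✓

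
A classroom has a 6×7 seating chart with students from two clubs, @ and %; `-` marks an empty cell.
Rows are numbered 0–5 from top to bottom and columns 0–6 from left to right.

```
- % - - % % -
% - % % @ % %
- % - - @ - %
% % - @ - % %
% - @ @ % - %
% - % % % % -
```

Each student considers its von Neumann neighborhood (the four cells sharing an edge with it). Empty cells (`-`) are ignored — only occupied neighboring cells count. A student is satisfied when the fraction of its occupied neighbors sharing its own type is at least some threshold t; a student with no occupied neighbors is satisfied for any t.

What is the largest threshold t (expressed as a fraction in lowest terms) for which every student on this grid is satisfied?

1/4

(0,1)% — no occupied neighbors
(0,4)% 1/2
(0,5)% 2/2
(1,0)% — no occupied neighbors
(1,2)% 1/1
(1,3)% 1/2
(1,4)@ 1/4
(1,5)% 2/3
(1,6)% 2/2
(2,1)% 1/1
(2,4)@ 1/1
(2,6)% 2/2
(3,0)% 2/2
(3,1)% 2/2
(3,3)@ 1/1
(3,5)% 1/1
(3,6)% 3/3
(4,0)% 2/2
(4,2)@ 1/2
(4,3)@ 2/4
(4,4)% 1/2
(4,6)% 1/1
(5,0)% 1/1
(5,2)% 1/2
(5,3)% 2/3
(5,4)% 3/3
(5,5)% 1/1
The smallest same-type fraction is 1/4 at (1,4), which reduces to 1/4. Any threshold above that leaves this student unsatisfied.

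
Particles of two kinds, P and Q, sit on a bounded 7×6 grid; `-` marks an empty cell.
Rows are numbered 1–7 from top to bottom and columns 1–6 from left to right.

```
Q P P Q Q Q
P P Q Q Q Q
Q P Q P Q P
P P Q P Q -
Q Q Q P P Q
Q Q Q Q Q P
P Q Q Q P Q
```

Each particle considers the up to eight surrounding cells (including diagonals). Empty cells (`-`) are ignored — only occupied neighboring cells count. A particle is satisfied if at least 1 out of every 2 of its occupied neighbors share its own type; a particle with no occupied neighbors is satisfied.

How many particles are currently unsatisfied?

18

Row 1: (1,1)Q 0/3 unhappy · (1,2)P 3/5 ok · (1,3)P 2/5 unhappy · (1,4)Q 4/5 ok · (1,5)Q 5/5 ok · (1,6)Q 3/3 ok
Row 2: (2,1)P 3/5 ok · (2,2)P 4/8 ok · (2,3)Q 3/8 unhappy · (2,4)Q 6/8 ok · (2,5)Q 6/8 ok · (2,6)Q 4/5 ok
Row 3: (3,1)Q 0/5 unhappy · (3,2)P 4/8 ok · (3,3)Q 3/8 unhappy · (3,4)P 1/8 unhappy · (3,5)Q 4/7 ok · (3,6)P 0/4 unhappy
Row 4: (4,1)P 2/5 unhappy · (4,2)P 2/8 unhappy · (4,3)Q 3/8 unhappy · (4,4)P 3/8 unhappy · (4,5)Q 2/7 unhappy
Row 5: (5,1)Q 3/5 ok · (5,2)Q 6/8 ok · (5,3)Q 5/8 ok · (5,4)P 2/8 unhappy · (5,5)P 3/7 unhappy · (5,6)Q 2/4 ok
Row 6: (6,1)Q 4/5 ok · (6,2)Q 7/8 ok · (6,3)Q 7/8 ok · (6,4)Q 5/8 ok · (6,5)Q 4/8 ok · (6,6)P 2/5 unhappy
Row 7: (7,1)P 0/3 unhappy · (7,2)Q 4/5 ok · (7,3)Q 5/5 ok · (7,4)Q 4/5 ok · (7,5)P 1/5 unhappy · (7,6)Q 1/3 unhappy
Unsatisfied: (1,1), (1,3), (2,3), (3,1), (3,3), (3,4), (3,6), (4,1), (4,2), (4,3), (4,4), (4,5), (5,4), (5,5), (6,6), (7,1), (7,5), (7,6) — 18 in total.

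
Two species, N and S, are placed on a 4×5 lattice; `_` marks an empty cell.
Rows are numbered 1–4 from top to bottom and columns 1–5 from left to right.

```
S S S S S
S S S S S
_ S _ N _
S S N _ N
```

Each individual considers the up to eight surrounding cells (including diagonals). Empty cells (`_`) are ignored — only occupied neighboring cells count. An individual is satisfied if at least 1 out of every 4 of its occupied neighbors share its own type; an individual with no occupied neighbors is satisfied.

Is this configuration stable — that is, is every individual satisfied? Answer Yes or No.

Row 1: (1,1)S 3/3 ok · (1,2)S 5/5 ok · (1,3)S 5/5 ok · (1,4)S 5/5 ok · (1,5)S 3/3 ok
Row 2: (2,1)S 4/4 ok · (2,2)S 6/6 ok · (2,3)S 6/7 ok · (2,4)S 5/6 ok · (2,5)S 3/4 ok
Row 3: (3,2)S 5/6 ok · (3,4)N 2/5 ok
Row 4: (4,1)S 2/2 ok · (4,2)S 2/3 ok · (4,3)N 1/3 ok · (4,5)N 1/1 ok
All meet the threshold, so the configuration is stable.

Yes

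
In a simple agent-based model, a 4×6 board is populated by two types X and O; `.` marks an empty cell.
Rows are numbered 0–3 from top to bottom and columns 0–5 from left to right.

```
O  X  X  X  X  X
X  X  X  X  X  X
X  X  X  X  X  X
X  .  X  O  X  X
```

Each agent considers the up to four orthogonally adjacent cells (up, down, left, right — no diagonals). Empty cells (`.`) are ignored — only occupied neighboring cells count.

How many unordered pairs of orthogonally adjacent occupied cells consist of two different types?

Scan each occupied cell's neighbors to the right and below so each pair is counted once.
From row 0: 2 unlike of 11 pairs (running 2/11).
From row 1: 0 unlike of 11 pairs (running 2/22).
From row 2: 1 unlike of 10 pairs (running 3/32).
From row 3: 2 unlike of 3 pairs (running 5/35).
Total adjacent occupied pairs: 35; unlike-type pairs: 5.

5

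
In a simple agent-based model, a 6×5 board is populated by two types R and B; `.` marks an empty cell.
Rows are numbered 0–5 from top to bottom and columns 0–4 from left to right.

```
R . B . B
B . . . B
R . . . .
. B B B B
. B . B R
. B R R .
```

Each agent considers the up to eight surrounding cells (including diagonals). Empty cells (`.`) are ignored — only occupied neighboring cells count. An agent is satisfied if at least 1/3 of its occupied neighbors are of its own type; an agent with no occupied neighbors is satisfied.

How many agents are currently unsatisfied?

5

(0,0)R 0/1 ✗
(0,2)B 0/0 ✓
(0,4)B 1/1 ✓
(1,0)B 0/2 ✗
(1,4)B 1/1 ✓
(2,0)R 0/2 ✗
(3,1)B 2/3 ✓
(3,2)B 4/4 ✓
(3,3)B 3/4 ✓
(3,4)B 2/3 ✓
(4,1)B 3/4 ✓
(4,3)B 3/6 ✓
(4,4)R 1/4 ✗
(5,1)B 1/2 ✓
(5,2)R 1/4 ✗
(5,3)R 2/3 ✓
Unsatisfied: (0,0), (1,0), (2,0), (4,4), (5,2) — 5 in total.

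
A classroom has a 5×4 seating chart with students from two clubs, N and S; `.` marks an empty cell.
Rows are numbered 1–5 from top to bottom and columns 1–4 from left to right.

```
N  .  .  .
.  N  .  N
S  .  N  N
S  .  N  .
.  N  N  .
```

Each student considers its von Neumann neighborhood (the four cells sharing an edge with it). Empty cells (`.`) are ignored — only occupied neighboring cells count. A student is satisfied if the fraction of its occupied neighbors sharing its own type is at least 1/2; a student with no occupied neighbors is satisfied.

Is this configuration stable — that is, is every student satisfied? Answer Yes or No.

Row 1: (1,1)N 0/0 ✓
Row 2: (2,2)N 0/0 ✓ · (2,4)N 1/1 ✓
Row 3: (3,1)S 1/1 ✓ · (3,3)N 2/2 ✓ · (3,4)N 2/2 ✓
Row 4: (4,1)S 1/1 ✓ · (4,3)N 2/2 ✓
Row 5: (5,2)N 1/1 ✓ · (5,3)N 2/2 ✓
All meet the threshold, so the configuration is stable.

Yes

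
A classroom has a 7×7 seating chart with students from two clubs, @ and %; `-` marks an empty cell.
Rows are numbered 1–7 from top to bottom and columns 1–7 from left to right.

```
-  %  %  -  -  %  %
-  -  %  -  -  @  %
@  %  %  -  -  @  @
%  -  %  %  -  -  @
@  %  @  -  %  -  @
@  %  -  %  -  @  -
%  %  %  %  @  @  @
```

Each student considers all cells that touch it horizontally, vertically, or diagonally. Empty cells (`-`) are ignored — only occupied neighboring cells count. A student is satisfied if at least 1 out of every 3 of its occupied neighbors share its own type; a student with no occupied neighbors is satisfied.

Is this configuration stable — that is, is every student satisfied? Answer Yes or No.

No

Row 1: (1,2)% 2/2 ✓ · (1,3)% 2/2 ✓ · (1,6)% 2/3 ✓ · (1,7)% 2/3 ✓
Row 2: (2,3)% 4/4 ✓ · (2,6)@ 2/5 ✓ · (2,7)% 2/5 ✓
Row 3: (3,1)@ 0/2 ✗ · (3,2)% 4/5 ✓ · (3,3)% 4/4 ✓ · (3,6)@ 3/4 ✓ · (3,7)@ 3/4 ✓
Row 4: (4,1)% 2/4 ✓ · (4,3)% 4/5 ✓ · (4,4)% 3/4 ✓ · (4,7)@ 3/3 ✓
Row 5: (5,1)@ 1/4 ✗ · (5,2)% 3/6 ✓ · (5,3)@ 0/5 ✗ · (5,5)% 2/3 ✓ · (5,7)@ 2/2 ✓
Row 6: (6,1)@ 1/5 ✗ · (6,2)% 4/7 ✓ · (6,4)% 3/5 ✓ · (6,6)@ 4/5 ✓
Row 7: (7,1)% 2/3 ✓ · (7,2)% 3/4 ✓ · (7,3)% 4/4 ✓ · (7,4)% 2/3 ✓ · (7,5)@ 2/4 ✓ · (7,6)@ 3/3 ✓ · (7,7)@ 2/2 ✓
For instance (3,1) has only 0/2 same-type neighbors, below 1/3.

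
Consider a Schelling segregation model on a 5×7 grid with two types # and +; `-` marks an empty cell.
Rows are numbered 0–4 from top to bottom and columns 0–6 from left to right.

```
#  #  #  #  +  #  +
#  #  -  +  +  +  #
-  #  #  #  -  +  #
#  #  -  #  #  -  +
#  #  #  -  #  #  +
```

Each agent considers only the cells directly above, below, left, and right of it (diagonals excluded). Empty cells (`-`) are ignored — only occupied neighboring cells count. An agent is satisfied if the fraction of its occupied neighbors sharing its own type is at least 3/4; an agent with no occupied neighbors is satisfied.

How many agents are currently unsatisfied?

(0,0)# 2/2 ✓
(0,1)# 3/3 ✓
(0,2)# 2/2 ✓
(0,3)# 1/3 ✗
(0,4)+ 1/3 ✗
(0,5)# 0/3 ✗
(0,6)+ 0/2 ✗
(1,0)# 2/2 ✓
(1,1)# 3/3 ✓
(1,3)+ 1/3 ✗
(1,4)+ 3/3 ✓
(1,5)+ 2/4 ✗
(1,6)# 1/3 ✗
(2,1)# 3/3 ✓
(2,2)# 2/2 ✓
(2,3)# 2/3 ✗
(2,5)+ 1/2 ✗
(2,6)# 1/3 ✗
(3,0)# 2/2 ✓
(3,1)# 3/3 ✓
(3,3)# 2/2 ✓
(3,4)# 2/2 ✓
(3,6)+ 1/2 ✗
(4,0)# 2/2 ✓
(4,1)# 3/3 ✓
(4,2)# 1/1 ✓
(4,4)# 2/2 ✓
(4,5)# 1/2 ✗
(4,6)+ 1/2 ✗
Unsatisfied: (0,3), (0,4), (0,5), (0,6), (1,3), (1,5), (1,6), (2,3), (2,5), (2,6), (3,6), (4,5), (4,6) — 13 in total.

13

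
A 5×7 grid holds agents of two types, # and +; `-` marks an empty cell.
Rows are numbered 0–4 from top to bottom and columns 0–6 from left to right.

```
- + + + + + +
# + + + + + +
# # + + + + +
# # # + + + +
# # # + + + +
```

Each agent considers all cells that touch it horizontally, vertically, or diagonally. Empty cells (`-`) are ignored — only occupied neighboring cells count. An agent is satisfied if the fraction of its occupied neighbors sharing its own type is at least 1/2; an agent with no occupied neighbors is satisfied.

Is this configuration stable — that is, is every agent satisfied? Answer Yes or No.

Row 0: (0,1)+ 3/4 satisfied · (0,2)+ 5/5 satisfied · (0,3)+ 5/5 satisfied · (0,4)+ 5/5 satisfied · (0,5)+ 5/5 satisfied · (0,6)+ 3/3 satisfied
Row 1: (1,0)# 2/4 satisfied · (1,1)+ 4/7 satisfied · (1,2)+ 7/8 satisfied · (1,3)+ 8/8 satisfied · (1,4)+ 8/8 satisfied · (1,5)+ 8/8 satisfied · (1,6)+ 5/5 satisfied
Row 2: (2,0)# 4/5 satisfied · (2,1)# 5/8 satisfied · (2,2)+ 5/8 satisfied · (2,3)+ 7/8 satisfied · (2,4)+ 8/8 satisfied · (2,5)+ 8/8 satisfied · (2,6)+ 5/5 satisfied
Row 3: (3,0)# 5/5 satisfied · (3,1)# 7/8 satisfied · (3,2)# 4/8 satisfied · (3,3)+ 6/8 satisfied · (3,4)+ 8/8 satisfied · (3,5)+ 8/8 satisfied · (3,6)+ 5/5 satisfied
Row 4: (4,0)# 3/3 satisfied · (4,1)# 5/5 satisfied · (4,2)# 3/5 satisfied · (4,3)+ 3/5 satisfied · (4,4)+ 5/5 satisfied · (4,5)+ 5/5 satisfied · (4,6)+ 3/3 satisfied
All meet the threshold, so the configuration is stable.

Yes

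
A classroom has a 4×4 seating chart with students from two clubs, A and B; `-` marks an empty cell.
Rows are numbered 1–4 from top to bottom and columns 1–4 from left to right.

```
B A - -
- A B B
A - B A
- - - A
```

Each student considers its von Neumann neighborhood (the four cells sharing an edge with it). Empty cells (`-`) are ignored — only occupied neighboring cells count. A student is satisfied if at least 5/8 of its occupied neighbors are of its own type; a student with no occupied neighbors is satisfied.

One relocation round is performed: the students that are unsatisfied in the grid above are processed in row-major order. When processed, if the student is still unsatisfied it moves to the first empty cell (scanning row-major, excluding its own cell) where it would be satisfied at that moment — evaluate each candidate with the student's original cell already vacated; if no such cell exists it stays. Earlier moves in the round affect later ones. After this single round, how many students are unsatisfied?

1

Initially unsatisfied (in order): (1,1), (1,2), (2,2), (2,4), (3,3), (3,4).
  (1,1) → (1,4).
  (1,2): now satisfied by earlier moves; stays.
  (2,2) → (1,1).
  (2,4): now satisfied by earlier moves; stays.
  (3,3) → (1,3).
  (3,4) → (2,1).
Resulting grid:
A A B B
A - B B
A - - -
- - - A
Unsatisfied now: (1,2).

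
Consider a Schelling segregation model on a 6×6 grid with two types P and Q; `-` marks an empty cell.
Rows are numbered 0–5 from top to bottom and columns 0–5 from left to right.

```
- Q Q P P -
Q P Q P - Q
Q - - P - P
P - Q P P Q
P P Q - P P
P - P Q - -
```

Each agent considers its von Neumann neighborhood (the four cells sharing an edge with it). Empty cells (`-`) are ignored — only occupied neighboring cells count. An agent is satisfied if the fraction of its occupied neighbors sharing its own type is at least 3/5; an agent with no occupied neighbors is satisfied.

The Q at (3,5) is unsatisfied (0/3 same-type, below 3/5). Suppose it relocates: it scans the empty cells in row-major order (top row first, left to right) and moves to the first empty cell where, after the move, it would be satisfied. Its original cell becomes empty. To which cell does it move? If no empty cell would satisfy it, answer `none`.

Vacating (3,5). Empty cells in order:
  (0,0): 2/2 same-type → satisfied — stop here.

(0,0)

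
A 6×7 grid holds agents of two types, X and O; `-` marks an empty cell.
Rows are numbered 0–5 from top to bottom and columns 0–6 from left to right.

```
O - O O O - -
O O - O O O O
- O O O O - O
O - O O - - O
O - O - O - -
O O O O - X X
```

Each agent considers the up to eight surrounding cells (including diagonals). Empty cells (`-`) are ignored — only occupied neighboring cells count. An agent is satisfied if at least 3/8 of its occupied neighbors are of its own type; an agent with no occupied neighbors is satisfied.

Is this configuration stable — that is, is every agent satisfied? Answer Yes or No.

(0,0)O 2/2 ✓
(0,2)O 3/3 ✓
(0,3)O 4/4 ✓
(0,4)O 4/4 ✓
(1,0)O 3/3 ✓
(1,1)O 5/5 ✓
(1,3)O 7/7 ✓
(1,4)O 6/6 ✓
(1,5)O 5/5 ✓
(1,6)O 2/2 ✓
(2,1)O 5/5 ✓
(2,2)O 6/6 ✓
(2,3)O 6/6 ✓
(2,4)O 5/5 ✓
(2,6)O 3/3 ✓
(3,0)O 2/2 ✓
(3,2)O 5/5 ✓
(3,3)O 6/6 ✓
(3,6)O 1/1 ✓
(4,0)O 3/3 ✓
(4,2)O 5/5 ✓
(4,4)O 2/3 ✓
(5,0)O 2/2 ✓
(5,1)O 4/4 ✓
(5,2)O 3/3 ✓
(5,3)O 3/3 ✓
(5,5)X 1/2 ✓
(5,6)X 1/1 ✓
All meet the threshold, so the configuration is stable.

Yes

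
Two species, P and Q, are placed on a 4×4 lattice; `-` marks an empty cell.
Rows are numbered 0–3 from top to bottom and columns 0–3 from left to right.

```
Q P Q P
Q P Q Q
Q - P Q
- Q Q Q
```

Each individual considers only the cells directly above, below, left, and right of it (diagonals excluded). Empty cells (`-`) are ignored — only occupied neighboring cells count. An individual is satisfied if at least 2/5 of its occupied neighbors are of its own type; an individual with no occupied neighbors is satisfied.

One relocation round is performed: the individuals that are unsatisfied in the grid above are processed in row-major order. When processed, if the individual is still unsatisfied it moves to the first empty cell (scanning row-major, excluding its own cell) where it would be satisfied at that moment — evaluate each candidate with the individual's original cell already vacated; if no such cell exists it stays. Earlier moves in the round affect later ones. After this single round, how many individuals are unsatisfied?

3

Initially unsatisfied (in order): (0,1), (0,2), (0,3), (1,1), (2,2).
  (0,1) → (2,1).
  (0,2): now satisfied by earlier moves; stays.
  (0,3): no empty cell satisfies it; stays.
  (1,1): no empty cell satisfies it; stays.
  (2,2): no empty cell satisfies it; stays.
Resulting grid:
Q - Q P
Q P Q Q
Q P P Q
- Q Q Q
Unsatisfied now: (0,3), (1,1), (2,2).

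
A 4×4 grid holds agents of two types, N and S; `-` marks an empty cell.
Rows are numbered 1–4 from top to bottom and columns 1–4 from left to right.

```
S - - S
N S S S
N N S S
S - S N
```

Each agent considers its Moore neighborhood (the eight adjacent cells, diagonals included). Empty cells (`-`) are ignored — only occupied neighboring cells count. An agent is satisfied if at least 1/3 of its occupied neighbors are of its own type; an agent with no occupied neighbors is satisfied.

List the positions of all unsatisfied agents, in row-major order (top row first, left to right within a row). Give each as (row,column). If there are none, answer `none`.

(1,1)S 1/2 ✓
(1,4)S 2/2 ✓
(2,1)N 2/4 ✓
(2,2)S 3/6 ✓
(2,3)S 5/6 ✓
(2,4)S 4/4 ✓
(3,1)N 2/4 ✓
(3,2)N 2/7 ✗
(3,3)S 5/7 ✓
(3,4)S 4/5 ✓
(4,1)S 0/2 ✗
(4,3)S 2/4 ✓
(4,4)N 0/3 ✗

(3,2), (4,1), (4,4)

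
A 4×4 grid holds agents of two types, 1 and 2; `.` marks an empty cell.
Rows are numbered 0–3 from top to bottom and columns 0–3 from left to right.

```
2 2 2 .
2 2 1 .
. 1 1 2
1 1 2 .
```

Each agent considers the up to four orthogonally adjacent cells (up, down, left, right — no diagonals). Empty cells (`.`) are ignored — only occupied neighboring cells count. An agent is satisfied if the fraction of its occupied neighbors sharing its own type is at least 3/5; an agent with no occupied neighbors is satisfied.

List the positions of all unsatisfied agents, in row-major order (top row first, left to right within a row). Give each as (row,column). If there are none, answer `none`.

Row 0: (0,0)2 2/2 ✓ · (0,1)2 3/3 ✓ · (0,2)2 1/2 ✗
Row 1: (1,0)2 2/2 ✓ · (1,1)2 2/4 ✗ · (1,2)1 1/3 ✗
Row 2: (2,1)1 2/3 ✓ · (2,2)1 2/4 ✗ · (2,3)2 0/1 ✗
Row 3: (3,0)1 1/1 ✓ · (3,1)1 2/3 ✓ · (3,2)2 0/2 ✗

(0,2), (1,1), (1,2), (2,2), (2,3), (3,2)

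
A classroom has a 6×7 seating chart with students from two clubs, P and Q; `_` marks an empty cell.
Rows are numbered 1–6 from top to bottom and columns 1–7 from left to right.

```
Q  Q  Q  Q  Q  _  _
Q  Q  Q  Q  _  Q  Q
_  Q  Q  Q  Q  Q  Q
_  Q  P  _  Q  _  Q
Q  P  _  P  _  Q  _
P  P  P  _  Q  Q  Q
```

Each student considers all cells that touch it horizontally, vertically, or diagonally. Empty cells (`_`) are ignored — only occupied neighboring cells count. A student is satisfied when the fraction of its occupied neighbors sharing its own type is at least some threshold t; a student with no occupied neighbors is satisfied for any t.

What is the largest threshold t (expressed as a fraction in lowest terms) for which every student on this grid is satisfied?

Row 1: (1,1)Q 3/3 · (1,2)Q 5/5 · (1,3)Q 5/5 · (1,4)Q 4/4 · (1,5)Q 3/3
Row 2: (2,1)Q 4/4 · (2,2)Q 7/7 · (2,3)Q 8/8 · (2,4)Q 7/7 · (2,6)Q 5/5 · (2,7)Q 3/3
Row 3: (3,2)Q 5/6 · (3,3)Q 6/7 · (3,4)Q 5/6 · (3,5)Q 5/5 · (3,6)Q 6/6 · (3,7)Q 4/4
Row 4: (4,2)Q 3/5 · (4,3)P 2/6 · (4,5)Q 4/5 · (4,7)Q 3/3
Row 5: (5,1)Q 1/4 · (5,2)P 4/6 · (5,4)P 2/4 · (5,6)Q 5/5
Row 6: (6,1)P 2/3 · (6,2)P 3/4 · (6,3)P 3/3 · (6,5)Q 2/3 · (6,6)Q 3/3 · (6,7)Q 2/2
The smallest same-type fraction is 1/4 at (5,1), which reduces to 1/4. Any threshold above that leaves this student unsatisfied.

1/4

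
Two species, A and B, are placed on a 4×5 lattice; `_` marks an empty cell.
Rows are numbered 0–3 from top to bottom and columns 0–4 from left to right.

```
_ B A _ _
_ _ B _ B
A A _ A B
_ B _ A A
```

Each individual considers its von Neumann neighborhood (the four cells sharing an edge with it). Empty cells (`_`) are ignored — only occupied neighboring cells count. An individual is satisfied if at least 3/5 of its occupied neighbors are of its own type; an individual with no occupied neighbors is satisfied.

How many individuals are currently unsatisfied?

(0,1)B 0/1 ✗
(0,2)A 0/2 ✗
(1,2)B 0/1 ✗
(1,4)B 1/1 ✓
(2,0)A 1/1 ✓
(2,1)A 1/2 ✗
(2,3)A 1/2 ✗
(2,4)B 1/3 ✗
(3,1)B 0/1 ✗
(3,3)A 2/2 ✓
(3,4)A 1/2 ✗
Unsatisfied: (0,1), (0,2), (1,2), (2,1), (2,3), (2,4), (3,1), (3,4) — 8 in total.

8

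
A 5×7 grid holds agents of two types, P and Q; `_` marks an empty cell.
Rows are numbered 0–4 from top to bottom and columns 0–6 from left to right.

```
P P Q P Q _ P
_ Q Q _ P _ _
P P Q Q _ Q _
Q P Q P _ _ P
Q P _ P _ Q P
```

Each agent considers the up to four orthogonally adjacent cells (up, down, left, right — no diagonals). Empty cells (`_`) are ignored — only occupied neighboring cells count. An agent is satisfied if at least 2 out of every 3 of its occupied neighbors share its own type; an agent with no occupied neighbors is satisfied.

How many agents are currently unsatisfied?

17

(0,0)P 1/1 ✓
(0,1)P 1/3 ✗
(0,2)Q 1/3 ✗
(0,3)P 0/2 ✗
(0,4)Q 0/2 ✗
(0,6)P 0/0 ✓
(1,1)Q 1/3 ✗
(1,2)Q 3/3 ✓
(1,4)P 0/1 ✗
(2,0)P 1/2 ✗
(2,1)P 2/4 ✗
(2,2)Q 3/4 ✓
(2,3)Q 1/2 ✗
(2,5)Q 0/0 ✓
(3,0)Q 1/3 ✗
(3,1)P 2/4 ✗
(3,2)Q 1/3 ✗
(3,3)P 1/3 ✗
(3,6)P 1/1 ✓
(4,0)Q 1/2 ✗
(4,1)P 1/2 ✗
(4,3)P 1/1 ✓
(4,5)Q 0/1 ✗
(4,6)P 1/2 ✗
Unsatisfied: (0,1), (0,2), (0,3), (0,4), (1,1), (1,4), (2,0), (2,1), (2,3), (3,0), (3,1), (3,2), (3,3), (4,0), (4,1), (4,5), (4,6) — 17 in total.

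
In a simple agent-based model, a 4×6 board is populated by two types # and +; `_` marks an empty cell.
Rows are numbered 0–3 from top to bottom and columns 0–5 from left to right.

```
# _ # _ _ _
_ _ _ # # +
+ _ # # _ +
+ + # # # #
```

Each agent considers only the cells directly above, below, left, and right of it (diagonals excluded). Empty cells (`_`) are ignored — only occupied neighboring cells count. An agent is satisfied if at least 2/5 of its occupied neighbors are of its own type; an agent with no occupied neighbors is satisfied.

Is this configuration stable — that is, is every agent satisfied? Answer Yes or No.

(0,0)# 0/0 ok
(0,2)# 0/0 ok
(1,3)# 2/2 ok
(1,4)# 1/2 ok
(1,5)+ 1/2 ok
(2,0)+ 1/1 ok
(2,2)# 2/2 ok
(2,3)# 3/3 ok
(2,5)+ 1/2 ok
(3,0)+ 2/2 ok
(3,1)+ 1/2 ok
(3,2)# 2/3 ok
(3,3)# 3/3 ok
(3,4)# 2/2 ok
(3,5)# 1/2 ok
All meet the threshold, so the configuration is stable.

Yes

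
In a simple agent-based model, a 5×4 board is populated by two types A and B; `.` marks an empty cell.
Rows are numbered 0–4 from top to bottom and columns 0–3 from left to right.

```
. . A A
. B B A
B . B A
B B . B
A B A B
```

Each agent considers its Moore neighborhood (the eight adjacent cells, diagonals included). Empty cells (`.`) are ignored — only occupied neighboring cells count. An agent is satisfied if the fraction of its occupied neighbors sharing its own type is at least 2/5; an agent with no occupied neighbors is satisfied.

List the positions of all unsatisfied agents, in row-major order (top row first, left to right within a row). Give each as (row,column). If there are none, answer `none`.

(1,2), (2,3), (4,0), (4,2)

Row 0: (0,2)A 2/4 ok · (0,3)A 2/3 ok
Row 1: (1,1)B 3/4 ok · (1,2)B 2/6 unhappy · (1,3)A 3/5 ok
Row 2: (2,0)B 3/3 ok · (2,2)B 4/6 ok · (2,3)A 1/4 unhappy
Row 3: (3,0)B 3/4 ok · (3,1)B 4/6 ok · (3,3)B 2/4 ok
Row 4: (4,0)A 0/3 unhappy · (4,1)B 2/4 ok · (4,2)A 0/4 unhappy · (4,3)B 1/2 ok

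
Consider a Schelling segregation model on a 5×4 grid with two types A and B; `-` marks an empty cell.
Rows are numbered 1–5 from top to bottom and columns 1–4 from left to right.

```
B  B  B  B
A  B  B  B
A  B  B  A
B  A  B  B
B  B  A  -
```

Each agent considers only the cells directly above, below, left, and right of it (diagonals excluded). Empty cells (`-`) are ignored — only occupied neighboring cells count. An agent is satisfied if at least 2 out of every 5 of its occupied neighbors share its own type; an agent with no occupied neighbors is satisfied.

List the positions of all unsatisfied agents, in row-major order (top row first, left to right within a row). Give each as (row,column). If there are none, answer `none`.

Row 1: (1,1)B 1/2 ✓ · (1,2)B 3/3 ✓ · (1,3)B 3/3 ✓ · (1,4)B 2/2 ✓
Row 2: (2,1)A 1/3 ✗ · (2,2)B 3/4 ✓ · (2,3)B 4/4 ✓ · (2,4)B 2/3 ✓
Row 3: (3,1)A 1/3 ✗ · (3,2)B 2/4 ✓ · (3,3)B 3/4 ✓ · (3,4)A 0/3 ✗
Row 4: (4,1)B 1/3 ✗ · (4,2)A 0/4 ✗ · (4,3)B 2/4 ✓ · (4,4)B 1/2 ✓
Row 5: (5,1)B 2/2 ✓ · (5,2)B 1/3 ✗ · (5,3)A 0/2 ✗

(2,1), (3,1), (3,4), (4,1), (4,2), (5,2), (5,3)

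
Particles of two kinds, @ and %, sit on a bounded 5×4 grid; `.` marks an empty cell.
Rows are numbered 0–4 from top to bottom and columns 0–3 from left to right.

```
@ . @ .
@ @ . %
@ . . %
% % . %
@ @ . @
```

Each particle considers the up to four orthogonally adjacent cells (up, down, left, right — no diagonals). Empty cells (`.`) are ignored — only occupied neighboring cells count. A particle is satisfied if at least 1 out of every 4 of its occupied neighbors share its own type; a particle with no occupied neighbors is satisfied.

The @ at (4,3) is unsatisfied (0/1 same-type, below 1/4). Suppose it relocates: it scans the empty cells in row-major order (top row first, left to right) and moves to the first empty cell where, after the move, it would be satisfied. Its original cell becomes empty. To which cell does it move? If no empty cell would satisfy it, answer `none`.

(0,1)

Vacating (4,3). Empty cells in order:
  (0,1): 3/3 same-type → satisfied — stop here.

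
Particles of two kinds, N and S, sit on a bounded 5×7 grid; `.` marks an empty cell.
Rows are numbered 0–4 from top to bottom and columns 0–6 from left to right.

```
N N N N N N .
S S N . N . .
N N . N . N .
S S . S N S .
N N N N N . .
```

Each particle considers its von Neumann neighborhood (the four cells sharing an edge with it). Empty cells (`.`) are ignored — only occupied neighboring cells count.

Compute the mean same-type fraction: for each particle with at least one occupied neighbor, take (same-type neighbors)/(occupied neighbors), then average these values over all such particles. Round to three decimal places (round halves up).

(0,0)N 1/2
(0,1)N 2/3
(0,2)N 3/3
(0,3)N 2/2
(0,4)N 3/3
(0,5)N 1/1
(1,0)S 1/3
(1,1)S 1/4
(1,2)N 1/2
(1,4)N 1/1
(2,0)N 1/3
(2,1)N 1/3
(2,3)N 0/1
(2,5)N 0/1
(3,0)S 1/3
(3,1)S 1/3
(3,3)S 0/3
(3,4)N 1/3
(3,5)S 0/2
(4,0)N 1/2
(4,1)N 2/3
(4,2)N 2/2
(4,3)N 2/3
(4,4)N 2/2
Sum over 24 particles: 1/2 + 2/3 + 3/3 + 2/2 + 3/3 + 1/1 + 1/3 + 1/4 + 1/2 + 1/1 + 1/3 + 1/3 + 0/1 + 0/1 + 1/3 + 1/3 + 0/3 + 1/3 + 0/2 + 1/2 + 2/3 + 2/2 + 2/3 + 2/2 = 51/4; mean = 51/4 ÷ 24 = 17/32 = 0.53125 → 0.531.

0.531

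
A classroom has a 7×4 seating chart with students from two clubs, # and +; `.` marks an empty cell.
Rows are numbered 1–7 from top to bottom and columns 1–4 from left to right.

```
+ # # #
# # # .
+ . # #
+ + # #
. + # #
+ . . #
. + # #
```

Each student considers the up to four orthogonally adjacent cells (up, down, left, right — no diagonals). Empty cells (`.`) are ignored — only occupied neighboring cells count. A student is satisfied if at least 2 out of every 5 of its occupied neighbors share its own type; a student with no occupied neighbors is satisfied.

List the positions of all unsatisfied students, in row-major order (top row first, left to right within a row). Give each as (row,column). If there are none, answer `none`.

(1,1), (2,1), (7,2)

(1,1)+ 0/2 not
(1,2)# 2/3 satisfied
(1,3)# 3/3 satisfied
(1,4)# 1/1 satisfied
(2,1)# 1/3 not
(2,2)# 3/3 satisfied
(2,3)# 3/3 satisfied
(3,1)+ 1/2 satisfied
(3,3)# 3/3 satisfied
(3,4)# 2/2 satisfied
(4,1)+ 2/2 satisfied
(4,2)+ 2/3 satisfied
(4,3)# 3/4 satisfied
(4,4)# 3/3 satisfied
(5,2)+ 1/2 satisfied
(5,3)# 2/3 satisfied
(5,4)# 3/3 satisfied
(6,1)+ 0/0 satisfied
(6,4)# 2/2 satisfied
(7,2)+ 0/1 not
(7,3)# 1/2 satisfied
(7,4)# 2/2 satisfied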